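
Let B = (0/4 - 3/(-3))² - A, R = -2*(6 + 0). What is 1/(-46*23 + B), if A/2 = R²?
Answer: -1/1345 ≈ -0.00074349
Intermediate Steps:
R = -12 (R = -2*6 = -12)
A = 288 (A = 2*(-12)² = 2*144 = 288)
B = -287 (B = (0/4 - 3/(-3))² - 1*288 = (0*(¼) - 3*(-⅓))² - 288 = (0 + 1)² - 288 = 1² - 288 = 1 - 288 = -287)
1/(-46*23 + B) = 1/(-46*23 - 287) = 1/(-1058 - 287) = 1/(-1345) = -1/1345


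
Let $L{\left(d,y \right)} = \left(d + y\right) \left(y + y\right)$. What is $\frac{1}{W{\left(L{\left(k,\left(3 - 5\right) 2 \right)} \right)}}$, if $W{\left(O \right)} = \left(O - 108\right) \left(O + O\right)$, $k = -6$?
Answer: $- \frac{1}{4480} \approx -0.00022321$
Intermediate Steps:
$L{\left(d,y \right)} = 2 y \left(d + y\right)$ ($L{\left(d,y \right)} = \left(d + y\right) 2 y = 2 y \left(d + y\right)$)
$W{\left(O \right)} = 2 O \left(-108 + O\right)$ ($W{\left(O \right)} = \left(-108 + O\right) 2 O = 2 O \left(-108 + O\right)$)
$\frac{1}{W{\left(L{\left(k,\left(3 - 5\right) 2 \right)} \right)}} = \frac{1}{2 \cdot 2 \left(3 - 5\right) 2 \left(-6 + \left(3 - 5\right) 2\right) \left(-108 + 2 \left(3 - 5\right) 2 \left(-6 + \left(3 - 5\right) 2\right)\right)} = \frac{1}{2 \cdot 2 \left(\left(-2\right) 2\right) \left(-6 - 4\right) \left(-108 + 2 \left(\left(-2\right) 2\right) \left(-6 - 4\right)\right)} = \frac{1}{2 \cdot 2 \left(-4\right) \left(-6 - 4\right) \left(-108 + 2 \left(-4\right) \left(-6 - 4\right)\right)} = \frac{1}{2 \cdot 2 \left(-4\right) \left(-10\right) \left(-108 + 2 \left(-4\right) \left(-10\right)\right)} = \frac{1}{2 \cdot 80 \left(-108 + 80\right)} = \frac{1}{2 \cdot 80 \left(-28\right)} = \frac{1}{-4480} = - \frac{1}{4480}$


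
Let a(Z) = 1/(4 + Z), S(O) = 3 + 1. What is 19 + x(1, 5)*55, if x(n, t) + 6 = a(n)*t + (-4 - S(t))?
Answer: -696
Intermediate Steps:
S(O) = 4
x(n, t) = -14 + t/(4 + n) (x(n, t) = -6 + (t/(4 + n) + (-4 - 1*4)) = -6 + (t/(4 + n) + (-4 - 4)) = -6 + (t/(4 + n) - 8) = -6 + (-8 + t/(4 + n)) = -14 + t/(4 + n))
19 + x(1, 5)*55 = 19 + ((-56 + 5 - 14*1)/(4 + 1))*55 = 19 + ((-56 + 5 - 14)/5)*55 = 19 + ((⅕)*(-65))*55 = 19 - 13*55 = 19 - 715 = -696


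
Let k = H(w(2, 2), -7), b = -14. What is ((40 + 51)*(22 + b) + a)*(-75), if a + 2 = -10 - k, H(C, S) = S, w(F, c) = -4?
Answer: -54225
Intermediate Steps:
k = -7
a = -5 (a = -2 + (-10 - 1*(-7)) = -2 + (-10 + 7) = -2 - 3 = -5)
((40 + 51)*(22 + b) + a)*(-75) = ((40 + 51)*(22 - 14) - 5)*(-75) = (91*8 - 5)*(-75) = (728 - 5)*(-75) = 723*(-75) = -54225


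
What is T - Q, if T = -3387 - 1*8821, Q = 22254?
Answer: -34462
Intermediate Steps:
T = -12208 (T = -3387 - 8821 = -12208)
T - Q = -12208 - 1*22254 = -12208 - 22254 = -34462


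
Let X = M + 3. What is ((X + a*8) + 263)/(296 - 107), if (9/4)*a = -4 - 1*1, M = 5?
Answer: 2279/1701 ≈ 1.3398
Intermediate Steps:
X = 8 (X = 5 + 3 = 8)
a = -20/9 (a = 4*(-4 - 1*1)/9 = 4*(-4 - 1)/9 = (4/9)*(-5) = -20/9 ≈ -2.2222)
((X + a*8) + 263)/(296 - 107) = ((8 - 20/9*8) + 263)/(296 - 107) = ((8 - 160/9) + 263)/189 = (-88/9 + 263)*(1/189) = (2279/9)*(1/189) = 2279/1701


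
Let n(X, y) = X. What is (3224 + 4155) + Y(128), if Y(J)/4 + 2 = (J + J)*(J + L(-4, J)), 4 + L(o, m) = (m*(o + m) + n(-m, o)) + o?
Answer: 16252107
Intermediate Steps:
L(o, m) = -4 + o - m + m*(m + o) (L(o, m) = -4 + ((m*(o + m) - m) + o) = -4 + ((m*(m + o) - m) + o) = -4 + ((-m + m*(m + o)) + o) = -4 + (o - m + m*(m + o)) = -4 + o - m + m*(m + o))
Y(J) = -8 + 8*J*(-8 + J² - 4*J) (Y(J) = -8 + 4*((J + J)*(J + (-4 - 4 + J² - J + J*(-4)))) = -8 + 4*((2*J)*(J + (-4 - 4 + J² - J - 4*J))) = -8 + 4*((2*J)*(J + (-8 + J² - 5*J))) = -8 + 4*((2*J)*(-8 + J² - 4*J)) = -8 + 4*(2*J*(-8 + J² - 4*J)) = -8 + 8*J*(-8 + J² - 4*J))
(3224 + 4155) + Y(128) = (3224 + 4155) + (-8 - 64*128 - 32*128² + 8*128³) = 7379 + (-8 - 8192 - 32*16384 + 8*2097152) = 7379 + (-8 - 8192 - 524288 + 16777216) = 7379 + 16244728 = 16252107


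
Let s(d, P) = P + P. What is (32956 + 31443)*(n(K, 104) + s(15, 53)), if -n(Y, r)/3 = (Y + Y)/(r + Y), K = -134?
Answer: 25502004/5 ≈ 5.1004e+6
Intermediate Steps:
n(Y, r) = -6*Y/(Y + r) (n(Y, r) = -3*(Y + Y)/(r + Y) = -3*2*Y/(Y + r) = -6*Y/(Y + r))
s(d, P) = 2*P
(32956 + 31443)*(n(K, 104) + s(15, 53)) = (32956 + 31443)*(-6*(-134)/(-134 + 104) + 2*53) = 64399*(-6*(-134)/(-30) + 106) = 64399*(-6*(-134)*(-1/30) + 106) = 64399*(-134/5 + 106) = 64399*(396/5) = 25502004/5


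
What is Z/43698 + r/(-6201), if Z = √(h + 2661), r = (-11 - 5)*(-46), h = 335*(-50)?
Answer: -736/6201 + I*√14089/43698 ≈ -0.11869 + 0.0027163*I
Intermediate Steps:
h = -16750
r = 736 (r = -16*(-46) = 736)
Z = I*√14089 (Z = √(-16750 + 2661) = √(-14089) = I*√14089 ≈ 118.7*I)
Z/43698 + r/(-6201) = (I*√14089)/43698 + 736/(-6201) = (I*√14089)*(1/43698) + 736*(-1/6201) = I*√14089/43698 - 736/6201 = -736/6201 + I*√14089/43698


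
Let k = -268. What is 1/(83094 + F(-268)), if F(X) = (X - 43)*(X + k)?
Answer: 1/249790 ≈ 4.0034e-6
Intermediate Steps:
F(X) = (-268 + X)*(-43 + X) (F(X) = (X - 43)*(X - 268) = (-43 + X)*(-268 + X) = (-268 + X)*(-43 + X))
1/(83094 + F(-268)) = 1/(83094 + (11524 + (-268)**2 - 311*(-268))) = 1/(83094 + (11524 + 71824 + 83348)) = 1/(83094 + 166696) = 1/249790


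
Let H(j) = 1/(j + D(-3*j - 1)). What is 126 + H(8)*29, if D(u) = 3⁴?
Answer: 11243/89 ≈ 126.33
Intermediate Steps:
D(u) = 81
H(j) = 1/(81 + j) (H(j) = 1/(j + 81) = 1/(81 + j))
126 + H(8)*29 = 126 + 29/(81 + 8) = 126 + 29/89 = 11243/89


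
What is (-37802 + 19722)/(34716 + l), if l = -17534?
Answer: -9040/8591 ≈ -1.0523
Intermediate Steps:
(-37802 + 19722)/(34716 + l) = (-37802 + 19722)/(34716 - 17534) = -18080/17182 = -18080*1/17182 = -9040/8591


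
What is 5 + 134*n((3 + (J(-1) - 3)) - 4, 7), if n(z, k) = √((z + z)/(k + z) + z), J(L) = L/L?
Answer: 5 + 201*I*√2 ≈ 5.0 + 284.26*I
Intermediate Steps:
J(L) = 1
n(z, k) = √(z + 2*z/(k + z)) (n(z, k) = √((2*z)/(k + z) + z) = √(2*z/(k + z) + z) = √(z + 2*z/(k + z)))
5 + 134*n((3 + (J(-1) - 3)) - 4, 7) = 5 + 134*√(((3 + (1 - 3)) - 4)*(2 + 7 + ((3 + (1 - 3)) - 4))/(7 + ((3 + (1 - 3)) - 4))) = 5 + 134*√(((3 - 2) - 4)*(2 + 7 + ((3 - 2) - 4))/(7 + ((3 - 2) - 4))) = 5 + 134*√((1 - 4)*(2 + 7 + (1 - 4))/(7 + (1 - 4))) = 5 + 134*√(-3*(2 + 7 - 3)/(7 - 3)) = 5 + 134*√(-3*6/4) = 5 + 134*√(-3*¼*6) = 5 + 134*√(-9/2) = 5 + 134*(3*I*√2/2) = 5 + 201*I*√2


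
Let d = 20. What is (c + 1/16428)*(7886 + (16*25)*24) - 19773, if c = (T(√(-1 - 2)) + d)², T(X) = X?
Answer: 56858704909/8214 + 699440*I*√3 ≈ 6.9222e+6 + 1.2115e+6*I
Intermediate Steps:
c = (20 + I*√3)² (c = (√(-1 - 2) + 20)² = (√(-3) + 20)² = (I*√3 + 20)² = (20 + I*√3)² ≈ 397.0 + 69.282*I)
(c + 1/16428)*(7886 + (16*25)*24) - 19773 = ((20 + I*√3)² + 1/16428)*(7886 + (16*25)*24) - 19773 = ((20 + I*√3)² + 1/16428)*(7886 + 400*24) - 19773 = (1/16428 + (20 + I*√3)²)*(7886 + 9600) - 19773 = (1/16428 + (20 + I*√3)²)*17486 - 19773 = (8743/8214 + 17486*(20 + I*√3)²) - 19773 = -162406679/8214 + 17486*(20 + I*√3)²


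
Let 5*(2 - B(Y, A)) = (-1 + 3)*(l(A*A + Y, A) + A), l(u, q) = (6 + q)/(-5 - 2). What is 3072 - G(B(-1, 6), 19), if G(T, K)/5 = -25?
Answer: 3197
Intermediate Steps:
l(u, q) = -6/7 - q/7 (l(u, q) = (6 + q)/(-7) = (6 + q)*(-⅐) = -6/7 - q/7)
B(Y, A) = 82/35 - 12*A/35 (B(Y, A) = 2 - (-1 + 3)*((-6/7 - A/7) + A)/5 = 2 - 2*(-6/7 + 6*A/7)/5 = 2 - (-12/7 + 12*A/7)/5 = 2 + (12/35 - 12*A/35) = 82/35 - 12*A/35)
G(T, K) = -125 (G(T, K) = 5*(-25) = -125)
3072 - G(B(-1, 6), 19) = 3072 - 1*(-125) = 3072 + 125 = 3197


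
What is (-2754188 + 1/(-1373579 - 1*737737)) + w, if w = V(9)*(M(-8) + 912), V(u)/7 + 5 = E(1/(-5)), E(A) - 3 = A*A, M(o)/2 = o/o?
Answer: -146035931573857/52782900 ≈ -2.7667e+6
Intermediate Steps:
M(o) = 2 (M(o) = 2*(o/o) = 2*1 = 2)
E(A) = 3 + A**2 (E(A) = 3 + A*A = 3 + A**2)
V(u) = -343/25 (V(u) = -35 + 7*(3 + (1/(-5))**2) = -35 + 7*(3 + (-1/5)**2) = -35 + 7*(3 + 1/25) = -35 + 7*(76/25) = -35 + 532/25 = -343/25)
w = -313502/25 (w = -343*(2 + 912)/25 = -343/25*914 = -313502/25 ≈ -12540.)
(-2754188 + 1/(-1373579 - 1*737737)) + w = (-2754188 + 1/(-1373579 - 1*737737)) - 313502/25 = (-2754188 + 1/(-1373579 - 737737)) - 313502/25 = (-2754188 + 1/(-2111316)) - 313502/25 = (-2754188 - 1/2111316) - 313502/25 = -5814961191409/2111316 - 313502/25 = -146035931573857/52782900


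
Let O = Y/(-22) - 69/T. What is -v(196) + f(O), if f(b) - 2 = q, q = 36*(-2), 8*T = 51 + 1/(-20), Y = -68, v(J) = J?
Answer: -266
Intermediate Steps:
T = 1019/160 (T = (51 + 1/(-20))/8 = (51 - 1/20)/8 = (1/8)*(1019/20) = 1019/160 ≈ 6.3688)
O = -86794/11209 (O = -68/(-22) - 69/1019/160 = -68*(-1/22) - 69*160/1019 = 34/11 - 11040/1019 = -86794/11209 ≈ -7.7432)
q = -72
f(b) = -70 (f(b) = 2 - 72 = -70)
-v(196) + f(O) = -1*196 - 70 = -196 - 70 = -266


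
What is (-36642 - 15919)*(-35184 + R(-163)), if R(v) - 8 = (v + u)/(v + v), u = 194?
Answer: 602738379327/326 ≈ 1.8489e+9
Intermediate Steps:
R(v) = 8 + (194 + v)/(2*v) (R(v) = 8 + (v + 194)/(v + v) = 8 + (194 + v)/((2*v)) = 8 + (194 + v)*(1/(2*v)) = 8 + (194 + v)/(2*v))
(-36642 - 15919)*(-35184 + R(-163)) = (-36642 - 15919)*(-35184 + (17/2 + 97/(-163))) = -52561*(-35184 + (17/2 + 97*(-1/163))) = -52561*(-35184 + (17/2 - 97/163)) = -52561*(-35184 + 2577/326) = -52561*(-11467407/326) = 602738379327/326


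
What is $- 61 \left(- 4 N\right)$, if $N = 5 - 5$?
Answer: $0$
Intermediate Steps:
$N = 0$ ($N = 5 - 5 = 0$)
$- 61 \left(- 4 N\right) = - 61 \left(\left(-4\right) 0\right) = \left(-61\right) 0 = 0$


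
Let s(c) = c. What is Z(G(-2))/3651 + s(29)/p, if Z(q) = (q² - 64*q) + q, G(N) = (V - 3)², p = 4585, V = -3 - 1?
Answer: -3039431/16739835 ≈ -0.18157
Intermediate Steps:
V = -4
G(N) = 49 (G(N) = (-4 - 3)² = (-7)² = 49)
Z(q) = q² - 63*q
Z(G(-2))/3651 + s(29)/p = (49*(-63 + 49))/3651 + 29/4585 = (49*(-14))*(1/3651) + 29*(1/4585) = -686*1/3651 + 29/4585 = -686/3651 + 29/4585 = -3039431/16739835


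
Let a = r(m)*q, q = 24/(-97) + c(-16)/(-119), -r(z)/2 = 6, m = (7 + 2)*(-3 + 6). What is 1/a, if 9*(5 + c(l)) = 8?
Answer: 34629/88460 ≈ 0.39147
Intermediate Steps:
m = 27 (m = 9*3 = 27)
c(l) = -37/9 (c(l) = -5 + (1/9)*8 = -5 + 8/9 = -37/9)
r(z) = -12 (r(z) = -2*6 = -12)
q = -22115/103887 (q = 24/(-97) - 37/9/(-119) = 24*(-1/97) - 37/9*(-1/119) = -24/97 + 37/1071 = -22115/103887 ≈ -0.21288)
a = 88460/34629 (a = -12*(-22115/103887) = 88460/34629 ≈ 2.5545)
1/a = 1/(88460/34629) = 34629/88460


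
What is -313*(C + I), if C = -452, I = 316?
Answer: 42568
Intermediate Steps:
-313*(C + I) = -313*(-452 + 316) = -313*(-136) = 42568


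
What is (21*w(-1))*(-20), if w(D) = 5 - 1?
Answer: -1680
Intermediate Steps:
w(D) = 4
(21*w(-1))*(-20) = (21*4)*(-20) = 84*(-20) = -1680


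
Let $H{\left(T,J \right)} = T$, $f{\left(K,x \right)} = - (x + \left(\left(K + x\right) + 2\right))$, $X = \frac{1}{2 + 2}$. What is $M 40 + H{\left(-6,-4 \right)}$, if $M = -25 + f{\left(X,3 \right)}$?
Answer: $-1336$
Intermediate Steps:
$X = \frac{1}{4} \approx 0.25$
$f{\left(K,x \right)} = -2 - K - 2 x$ ($f{\left(K,x \right)} = - (x + \left(2 + K + x\right)) = - (2 + K + 2 x) = -2 - K - 2 x$)
$M = - \frac{133}{4}$ ($M = -25 - \frac{33}{4} = - \frac{133}{4} \approx -33.25$)
$M 40 + H{\left(-6,-4 \right)} = \left(- \frac{133}{4}\right) 40 - 6 = -1330 - 6 = -1336$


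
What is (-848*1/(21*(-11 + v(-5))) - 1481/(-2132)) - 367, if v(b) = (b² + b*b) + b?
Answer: -279707759/761124 ≈ -367.49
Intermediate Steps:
v(b) = b + 2*b² (v(b) = (b² + b²) + b = 2*b² + b = b + 2*b²)
(-848*1/(21*(-11 + v(-5))) - 1481/(-2132)) - 367 = (-848*1/(21*(-11 - 5*(1 + 2*(-5)))) - 1481/(-2132)) - 367 = (-848*1/(21*(-11 - 5*(1 - 10))) - 1481*(-1/2132)) - 367 = (-848*1/(21*(-11 - 5*(-9))) + 1481/2132) - 367 = (-848*1/(21*(-11 + 45)) + 1481/2132) - 367 = (-848/(21*34) + 1481/2132) - 367 = (-848/714 + 1481/2132) - 367 = (-848*1/714 + 1481/2132) - 367 = (-424/357 + 1481/2132) - 367 = -375251/761124 - 367 = -279707759/761124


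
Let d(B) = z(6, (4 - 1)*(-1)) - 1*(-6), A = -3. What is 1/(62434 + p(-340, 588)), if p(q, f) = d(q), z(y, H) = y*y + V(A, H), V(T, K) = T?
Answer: 1/62473 ≈ 1.6007e-5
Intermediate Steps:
z(y, H) = -3 + y**2 (z(y, H) = y*y - 3 = y**2 - 3 = -3 + y**2)
d(B) = 39 (d(B) = (-3 + 6**2) - 1*(-6) = (-3 + 36) + 6 = 33 + 6 = 39)
p(q, f) = 39
1/(62434 + p(-340, 588)) = 1/(62434 + 39) = 1/62473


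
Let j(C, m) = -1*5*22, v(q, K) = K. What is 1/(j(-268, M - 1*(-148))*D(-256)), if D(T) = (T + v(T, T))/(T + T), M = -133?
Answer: -1/110 ≈ -0.0090909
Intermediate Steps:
j(C, m) = -110 (j(C, m) = -5*22 = -110)
D(T) = 1 (D(T) = (T + T)/(T + T) = (2*T)/((2*T)) = (2*T)*(1/(2*T)) = 1)
1/(j(-268, M - 1*(-148))*D(-256)) = 1/(-110*1) = -1/110*1 = -1/110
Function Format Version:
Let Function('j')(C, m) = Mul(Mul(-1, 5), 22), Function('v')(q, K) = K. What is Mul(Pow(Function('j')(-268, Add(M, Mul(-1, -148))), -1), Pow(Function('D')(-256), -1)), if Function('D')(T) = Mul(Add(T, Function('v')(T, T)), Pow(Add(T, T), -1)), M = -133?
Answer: Rational(-1, 110) ≈ -0.0090909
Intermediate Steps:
Function('j')(C, m) = -110 (Function('j')(C, m) = Mul(-5, 22) = -110)
Function('D')(T) = 1 (Function('D')(T) = Mul(Add(T, T), Pow(Add(T, T), -1)) = Mul(Mul(2, T), Pow(Mul(2, T), -1)) = Mul(Mul(2, T), Mul(Rational(1, 2), Pow(T, -1))) = 1)
Mul(Pow(Function('j')(-268, Add(M, Mul(-1, -148))), -1), Pow(Function('D')(-256), -1)) = Mul(Pow(-110, -1), Pow(1, -1)) = Mul(Rational(-1, 110), 1) = Rational(-1, 110)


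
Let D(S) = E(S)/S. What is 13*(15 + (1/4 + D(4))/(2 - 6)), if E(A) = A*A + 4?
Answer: 2847/16 ≈ 177.94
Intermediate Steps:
E(A) = 4 + A**2 (E(A) = A**2 + 4 = 4 + A**2)
D(S) = (4 + S**2)/S
13*(15 + (1/4 + D(4))/(2 - 6)) = 13*(15 + (1/4 + (4 + 4/4))/(2 - 6)) = 13*(15 + (1*(1/4) + (4 + 4*(1/4)))/(-4)) = 13*(15 + (1/4 + (4 + 1))*(-1/4)) = 13*(15 + (1/4 + 5)*(-1/4)) = 13*(15 + (21/4)*(-1/4)) = 13*(15 - 21/16) = 13*(219/16) = 2847/16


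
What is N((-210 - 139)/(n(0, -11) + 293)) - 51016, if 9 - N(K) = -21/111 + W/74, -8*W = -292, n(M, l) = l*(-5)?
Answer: -7549081/148 ≈ -51007.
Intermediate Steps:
n(M, l) = -5*l
W = 73/2 (W = -⅛*(-292) = 73/2 ≈ 36.500)
N(K) = 1287/148 (N(K) = 9 - (-21/111 + (73/2)/74) = 9 - (-21*1/111 + (73/2)*(1/74)) = 9 - (-7/37 + 73/148) = 9 - 1*45/148 = 9 - 45/148 = 1287/148)
N((-210 - 139)/(n(0, -11) + 293)) - 51016 = 1287/148 - 51016 = -7549081/148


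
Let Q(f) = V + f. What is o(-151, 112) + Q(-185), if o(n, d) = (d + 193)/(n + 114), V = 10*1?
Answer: -6780/37 ≈ -183.24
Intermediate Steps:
V = 10
o(n, d) = (193 + d)/(114 + n)
Q(f) = 10 + f
o(-151, 112) + Q(-185) = (193 + 112)/(114 - 151) + (10 - 185) = 305/(-37) - 175 = -1/37*305 - 175 = -305/37 - 175 = -6780/37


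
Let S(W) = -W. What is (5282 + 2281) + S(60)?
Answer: 7503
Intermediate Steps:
(5282 + 2281) + S(60) = (5282 + 2281) - 1*60 = 7563 - 60 = 7503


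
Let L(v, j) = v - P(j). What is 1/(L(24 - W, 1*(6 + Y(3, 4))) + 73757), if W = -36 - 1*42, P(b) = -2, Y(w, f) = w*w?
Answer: 1/73861 ≈ 1.3539e-5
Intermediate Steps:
Y(w, f) = w**2
W = -78 (W = -36 - 42 = -78)
L(v, j) = 2 + v (L(v, j) = v - 1*(-2) = v + 2 = 2 + v)
1/(L(24 - W, 1*(6 + Y(3, 4))) + 73757) = 1/((2 + (24 - 1*(-78))) + 73757) = 1/((2 + (24 + 78)) + 73757) = 1/((2 + 102) + 73757) = 1/(104 + 73757) = 1/73861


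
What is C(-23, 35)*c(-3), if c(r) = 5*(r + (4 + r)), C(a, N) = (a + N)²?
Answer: -1440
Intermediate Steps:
C(a, N) = (N + a)²
c(r) = 20 + 10*r (c(r) = 5*(4 + 2*r) = 20 + 10*r)
C(-23, 35)*c(-3) = (35 - 23)²*(20 + 10*(-3)) = 12²*(20 - 30) = 144*(-10) = -1440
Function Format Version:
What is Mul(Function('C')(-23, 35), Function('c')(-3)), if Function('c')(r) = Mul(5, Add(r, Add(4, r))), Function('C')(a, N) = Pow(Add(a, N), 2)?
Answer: -1440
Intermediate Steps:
Function('C')(a, N) = Pow(Add(N, a), 2)
Function('c')(r) = Add(20, Mul(10, r)) (Function('c')(r) = Mul(5, Add(4, Mul(2, r))) = Add(20, Mul(10, r)))
Mul(Function('C')(-23, 35), Function('c')(-3)) = Mul(Pow(Add(35, -23), 2), Add(20, Mul(10, -3))) = Mul(Pow(12, 2), Add(20, -30)) = Mul(144, -10) = -1440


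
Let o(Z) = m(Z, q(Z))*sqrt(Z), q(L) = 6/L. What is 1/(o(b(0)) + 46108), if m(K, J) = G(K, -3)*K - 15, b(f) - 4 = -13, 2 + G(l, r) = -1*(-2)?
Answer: 46108/2125949689 + 45*I/2125949689 ≈ 2.1688e-5 + 2.1167e-8*I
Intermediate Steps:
G(l, r) = 0 (G(l, r) = -2 - 1*(-2) = -2 + 2 = 0)
b(f) = -9 (b(f) = 4 - 13 = -9)
m(K, J) = -15 (m(K, J) = 0*K - 15 = 0 - 15 = -15)
o(Z) = -15*sqrt(Z)
1/(o(b(0)) + 46108) = 1/(-45*I + 46108) = 1/(46108 - 45*I) = (46108 + 45*I)/2125949689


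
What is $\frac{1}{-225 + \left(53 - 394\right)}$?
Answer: $- \frac{1}{566} \approx -0.0017668$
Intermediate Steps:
$\frac{1}{-225 + \left(53 - 394\right)} = \frac{1}{-225 - 341} = \frac{1}{-566} = - \frac{1}{566}$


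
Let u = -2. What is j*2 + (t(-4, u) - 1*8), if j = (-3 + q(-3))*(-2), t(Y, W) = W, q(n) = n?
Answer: 14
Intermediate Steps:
j = 12 (j = (-3 - 3)*(-2) = -6*(-2) = 12)
j*2 + (t(-4, u) - 1*8) = 12*2 + (-2 - 1*8) = 24 + (-2 - 8) = 24 - 10 = 14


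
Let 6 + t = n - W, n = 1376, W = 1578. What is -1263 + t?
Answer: -1471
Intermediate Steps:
t = -208 (t = -6 + (1376 - 1*1578) = -6 + (1376 - 1578) = -6 - 202 = -208)
-1263 + t = -1263 - 208 = -1471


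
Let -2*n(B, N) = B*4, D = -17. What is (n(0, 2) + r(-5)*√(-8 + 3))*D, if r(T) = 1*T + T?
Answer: 170*I*√5 ≈ 380.13*I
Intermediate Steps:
n(B, N) = -2*B (n(B, N) = -B*4/2 = -2*B)
r(T) = 2*T (r(T) = T + T = 2*T)
(n(0, 2) + r(-5)*√(-8 + 3))*D = (-2*0 + (2*(-5))*√(-8 + 3))*(-17) = (0 - 10*I*√5)*(-17) = -10*I*√5*(-17) = 170*I*√5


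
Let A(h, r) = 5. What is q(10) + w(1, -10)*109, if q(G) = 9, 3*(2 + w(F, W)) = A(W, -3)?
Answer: -82/3 ≈ -27.333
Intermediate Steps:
w(F, W) = -1/3 (w(F, W) = -2 + (1/3)*5 = -2 + 5/3 = -1/3)
q(10) + w(1, -10)*109 = 9 - 1/3*109 = 9 - 109/3 = -82/3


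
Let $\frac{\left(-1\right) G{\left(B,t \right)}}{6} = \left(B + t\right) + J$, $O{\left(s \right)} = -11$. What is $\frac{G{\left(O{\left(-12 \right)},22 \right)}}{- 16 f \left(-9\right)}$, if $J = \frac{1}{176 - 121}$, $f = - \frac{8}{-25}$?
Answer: $- \frac{505}{352} \approx -1.4347$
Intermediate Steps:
$f = \frac{8}{25}$ ($f = \left(-8\right) \left(- \frac{1}{25}\right) = \frac{8}{25} \approx 0.32$)
$J = \frac{1}{55} \approx 0.018182$
$G{\left(B,t \right)} = - \frac{6}{55} - 6 B - 6 t$ ($G{\left(B,t \right)} = - 6 \left(\left(B + t\right) + \frac{1}{55}\right) = - 6 \left(\frac{1}{55} + B + t\right) = - \frac{6}{55} - 6 B - 6 t$)
$\frac{G{\left(O{\left(-12 \right)},22 \right)}}{- 16 f \left(-9\right)} = \frac{- \frac{6}{55} - -66 - 132}{\left(-16\right) \frac{8}{25} \left(-9\right)} = \frac{- \frac{6}{55} + 66 - 132}{\left(- \frac{128}{25}\right) \left(-9\right)} = - \frac{3636}{55 \cdot \frac{1152}{25}} = \left(- \frac{3636}{55}\right) \frac{25}{1152} = - \frac{505}{352}$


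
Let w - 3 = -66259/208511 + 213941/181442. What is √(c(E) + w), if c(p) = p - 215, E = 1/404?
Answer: I*√3082754938811256975311858341/3821097939062 ≈ 14.531*I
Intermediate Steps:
E = 1/404 ≈ 0.0024752
w = 146084844959/37832652862 (w = 3 + (-66259/208511 + 213941/181442) = 3 + 32586886373/37832652862 = 146084844959/37832652862 ≈ 3.8613)
c(p) = -215 + p
√(c(E) + w) = √((-215 + 1/404) + 146084844959/37832652862) = √(-86859/404 + 146084844959/37832652862) = √(-1613544058788511/7642195878124) = I*√3082754938811256975311858341/3821097939062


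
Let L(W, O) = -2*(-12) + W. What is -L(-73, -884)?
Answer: 49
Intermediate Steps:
L(W, O) = 24 + W
-L(-73, -884) = -(24 - 73) = -1*(-49) = 49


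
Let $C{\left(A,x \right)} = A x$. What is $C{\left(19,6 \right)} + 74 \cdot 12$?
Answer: $1002$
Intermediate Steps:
$C{\left(19,6 \right)} + 74 \cdot 12 = 19 \cdot 6 + 74 \cdot 12 = 114 + 888 = 1002$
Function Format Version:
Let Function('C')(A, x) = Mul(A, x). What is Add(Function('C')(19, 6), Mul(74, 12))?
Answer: 1002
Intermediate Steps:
Add(Function('C')(19, 6), Mul(74, 12)) = Add(Mul(19, 6), Mul(74, 12)) = Add(114, 888) = 1002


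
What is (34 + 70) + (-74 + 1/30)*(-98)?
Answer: 110291/15 ≈ 7352.7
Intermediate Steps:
(34 + 70) + (-74 + 1/30)*(-98) = 104 + (-74 + 1/30)*(-98) = 104 - 2219/30*(-98) = 104 + 108731/15 = 110291/15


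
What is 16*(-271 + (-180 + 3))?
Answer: -7168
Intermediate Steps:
16*(-271 + (-180 + 3)) = 16*(-271 - 177) = 16*(-448) = -7168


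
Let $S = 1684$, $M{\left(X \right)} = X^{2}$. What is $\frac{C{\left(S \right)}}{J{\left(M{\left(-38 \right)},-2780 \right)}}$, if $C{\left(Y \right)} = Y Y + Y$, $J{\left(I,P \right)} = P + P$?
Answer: $- \frac{141877}{278} \approx -510.35$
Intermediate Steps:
$J{\left(I,P \right)} = 2 P$
$C{\left(Y \right)} = Y + Y^{2}$ ($C{\left(Y \right)} = Y^{2} + Y = Y + Y^{2}$)
$\frac{C{\left(S \right)}}{J{\left(M{\left(-38 \right)},-2780 \right)}} = \frac{1684 \left(1 + 1684\right)}{2 \left(-2780\right)} = \frac{1684 \cdot 1685}{-5560} = 2837540 \left(- \frac{1}{5560}\right) = - \frac{141877}{278}$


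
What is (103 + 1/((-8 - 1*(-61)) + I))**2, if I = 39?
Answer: 89813529/8464 ≈ 10611.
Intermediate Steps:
(103 + 1/((-8 - 1*(-61)) + I))**2 = (103 + 1/((-8 - 1*(-61)) + 39))**2 = (103 + 1/((-8 + 61) + 39))**2 = (103 + 1/(53 + 39))**2 = (103 + 1/92)**2 = (9477/92)**2 = 89813529/8464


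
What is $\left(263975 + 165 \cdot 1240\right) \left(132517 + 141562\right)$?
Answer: $128426567425$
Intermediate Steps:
$\left(263975 + 165 \cdot 1240\right) \left(132517 + 141562\right) = \left(263975 + 204600\right) 274079 = 468575 \cdot 274079 = 128426567425$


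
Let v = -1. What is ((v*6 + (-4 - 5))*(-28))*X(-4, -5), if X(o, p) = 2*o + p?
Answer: -5460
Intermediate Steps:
X(o, p) = p + 2*o
((v*6 + (-4 - 5))*(-28))*X(-4, -5) = ((-1*6 + (-4 - 5))*(-28))*(-5 + 2*(-4)) = ((-6 - 9)*(-28))*(-5 - 8) = -15*(-28)*(-13) = 420*(-13) = -5460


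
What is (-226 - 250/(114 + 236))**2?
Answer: 2518569/49 ≈ 51399.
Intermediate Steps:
(-226 - 250/(114 + 236))**2 = (-226 - 250/350)**2 = (-226 - 250*1/350)**2 = (-226 - 5/7)**2 = (-1587/7)**2 = 2518569/49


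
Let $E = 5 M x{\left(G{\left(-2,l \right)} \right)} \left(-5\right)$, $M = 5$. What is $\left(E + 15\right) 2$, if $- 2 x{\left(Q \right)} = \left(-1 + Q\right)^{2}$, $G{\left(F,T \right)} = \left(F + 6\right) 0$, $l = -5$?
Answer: $155$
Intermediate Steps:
$G{\left(F,T \right)} = 0$ ($G{\left(F,T \right)} = \left(6 + F\right) 0 = 0$)
$x{\left(Q \right)} = - \frac{\left(-1 + Q\right)^{2}}{2}$
$E = \frac{125}{2}$ ($E = 5 \cdot 5 \left(- \frac{\left(-1 + 0\right)^{2}}{2}\right) \left(-5\right) = 5 \cdot 5 \left(- \frac{\left(-1\right)^{2}}{2}\right) \left(-5\right) = 5 \cdot 5 \left(\left(- \frac{1}{2}\right) 1\right) \left(-5\right) = 5 \cdot 5 \left(- \frac{1}{2}\right) \left(-5\right) = 5 \left(\left(- \frac{5}{2}\right) \left(-5\right)\right) = 5 \cdot \frac{25}{2} = \frac{125}{2} \approx 62.5$)
$\left(E + 15\right) 2 = \left(\frac{125}{2} + 15\right) 2 = \frac{155}{2} \cdot 2 = 155$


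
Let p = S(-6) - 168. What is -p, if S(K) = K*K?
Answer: 132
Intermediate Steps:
S(K) = K²
p = -132 (p = (-6)² - 168 = 36 - 1*168 = 36 - 168 = -132)
-p = -1*(-132) = 132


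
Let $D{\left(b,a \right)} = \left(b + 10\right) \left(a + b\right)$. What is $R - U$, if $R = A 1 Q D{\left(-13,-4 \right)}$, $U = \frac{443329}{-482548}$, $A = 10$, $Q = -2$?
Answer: $- \frac{491755631}{482548} \approx -1019.1$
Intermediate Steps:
$D{\left(b,a \right)} = \left(10 + b\right) \left(a + b\right)$
$U = - \frac{443329}{482548}$ ($U = 443329 \left(- \frac{1}{482548}\right) = - \frac{443329}{482548} \approx -0.91873$)
$R = -1020$ ($R = 10 \cdot 1 \left(-2\right) \left(\left(-13\right)^{2} + 10 \left(-4\right) + 10 \left(-13\right) - -52\right) = 10 \left(-2\right) \left(169 - 40 - 130 + 52\right) = \left(-20\right) 51 = -1020$)
$R - U = -1020 - - \frac{443329}{482548} = -1020 + \frac{443329}{482548} = - \frac{491755631}{482548}$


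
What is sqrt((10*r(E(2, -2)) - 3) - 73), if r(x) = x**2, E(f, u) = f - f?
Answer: 2*I*sqrt(19) ≈ 8.7178*I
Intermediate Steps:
E(f, u) = 0
sqrt((10*r(E(2, -2)) - 3) - 73) = sqrt((10*0**2 - 3) - 73) = sqrt((10*0 - 3) - 73) = sqrt((0 - 3) - 73) = sqrt(-3 - 73) = sqrt(-76) = 2*I*sqrt(19)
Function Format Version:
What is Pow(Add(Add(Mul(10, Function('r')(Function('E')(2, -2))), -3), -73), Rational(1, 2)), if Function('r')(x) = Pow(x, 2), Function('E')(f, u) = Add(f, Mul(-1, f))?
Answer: Mul(2, I, Pow(19, Rational(1, 2))) ≈ Mul(8.7178, I)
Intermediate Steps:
Function('E')(f, u) = 0
Pow(Add(Add(Mul(10, Function('r')(Function('E')(2, -2))), -3), -73), Rational(1, 2)) = Pow(Add(Add(Mul(10, Pow(0, 2)), -3), -73), Rational(1, 2)) = Pow(Add(Add(Mul(10, 0), -3), -73), Rational(1, 2)) = Pow(Add(Add(0, -3), -73), Rational(1, 2)) = Pow(Add(-3, -73), Rational(1, 2)) = Pow(-76, Rational(1, 2)) = Mul(2, I, Pow(19, Rational(1, 2)))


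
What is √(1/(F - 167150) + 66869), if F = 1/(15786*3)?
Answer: √4190099119742115911213027/7915889699 ≈ 258.59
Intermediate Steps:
F = 1/47358 ≈ 2.1116e-5
√(1/(F - 167150) + 66869) = √(1/(1/47358 - 167150) + 66869) = √(1/(-7915889699/47358) + 66869) = √(-47358/7915889699 + 66869) = √(529327628235073/7915889699) = √4190099119742115911213027/7915889699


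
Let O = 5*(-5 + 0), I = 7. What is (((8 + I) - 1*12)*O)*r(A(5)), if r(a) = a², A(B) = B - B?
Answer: 0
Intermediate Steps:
A(B) = 0
O = -25 (O = 5*(-5) = -25)
(((8 + I) - 1*12)*O)*r(A(5)) = (((8 + 7) - 1*12)*(-25))*0² = ((15 - 12)*(-25))*0 = (3*(-25))*0 = -75*0 = 0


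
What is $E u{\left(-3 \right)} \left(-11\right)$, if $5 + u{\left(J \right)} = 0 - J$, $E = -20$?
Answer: $-440$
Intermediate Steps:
$u{\left(J \right)} = -5 - J$ ($u{\left(J \right)} = -5 + \left(0 - J\right) = -5 - J$)
$E u{\left(-3 \right)} \left(-11\right) = - 20 \left(-5 - -3\right) \left(-11\right) = - 20 \left(-5 + 3\right) \left(-11\right) = \left(-20\right) \left(-2\right) \left(-11\right) = 40 \left(-11\right) = -440$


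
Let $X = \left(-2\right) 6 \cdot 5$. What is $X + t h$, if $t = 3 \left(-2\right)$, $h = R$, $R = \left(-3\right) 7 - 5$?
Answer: $96$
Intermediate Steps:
$R = -26$ ($R = -21 - 5 = -26$)
$h = -26$
$t = -6$
$X = -60$ ($X = \left(-12\right) 5 = -60$)
$X + t h = -60 - -156 = -60 + 156 = 96$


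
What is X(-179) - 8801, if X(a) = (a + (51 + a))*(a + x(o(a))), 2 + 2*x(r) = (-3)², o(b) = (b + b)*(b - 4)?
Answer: 90155/2 ≈ 45078.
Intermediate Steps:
o(b) = 2*b*(-4 + b) (o(b) = (2*b)*(-4 + b) = 2*b*(-4 + b))
x(r) = 7/2 (x(r) = -1 + (½)*(-3)² = -1 + (½)*9 = -1 + 9/2 = 7/2)
X(a) = (51 + 2*a)*(7/2 + a) (X(a) = (a + (51 + a))*(a + 7/2) = (51 + 2*a)*(7/2 + a))
X(-179) - 8801 = (357/2 + 2*(-179)² + 58*(-179)) - 8801 = (357/2 + 2*32041 - 10382) - 8801 = (357/2 + 64082 - 10382) - 8801 = 107757/2 - 8801 = 90155/2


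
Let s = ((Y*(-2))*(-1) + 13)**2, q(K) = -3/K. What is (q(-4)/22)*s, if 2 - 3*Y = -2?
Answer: 2209/264 ≈ 8.3674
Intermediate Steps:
Y = 4/3 (Y = 2/3 - 1/3*(-2) = 2/3 + 2/3 = 4/3 ≈ 1.3333)
s = 2209/9 (s = (((4/3)*(-2))*(-1) + 13)**2 = (-8/3*(-1) + 13)**2 = (8/3 + 13)**2 = (47/3)**2 = 2209/9 ≈ 245.44)
(q(-4)/22)*s = (-3/(-4)/22)*(2209/9) = (-3*(-1/4)*(1/22))*(2209/9) = ((3/4)*(1/22))*(2209/9) = (3/88)*(2209/9) = 2209/264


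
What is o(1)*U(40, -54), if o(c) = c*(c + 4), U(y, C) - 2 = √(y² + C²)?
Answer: 10 + 10*√1129 ≈ 346.01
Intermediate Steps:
U(y, C) = 2 + √(C² + y²) (U(y, C) = 2 + √(y² + C²) = 2 + √(C² + y²))
o(c) = c*(4 + c)
o(1)*U(40, -54) = (1*(4 + 1))*(2 + √((-54)² + 40²)) = (1*5)*(2 + √(2916 + 1600)) = 5*(2 + √4516) = 5*(2 + 2*√1129) = 10 + 10*√1129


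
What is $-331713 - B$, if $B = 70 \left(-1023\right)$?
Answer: $-260103$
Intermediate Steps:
$B = -71610$
$-331713 - B = -331713 - -71610 = -331713 + 71610 = -260103$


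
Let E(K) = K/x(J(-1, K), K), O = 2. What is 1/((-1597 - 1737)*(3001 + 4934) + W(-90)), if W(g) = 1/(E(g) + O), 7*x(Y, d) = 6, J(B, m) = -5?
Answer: -103/2724894871 ≈ -3.7800e-8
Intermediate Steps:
x(Y, d) = 6/7 (x(Y, d) = (1/7)*6 = 6/7)
E(K) = 7*K/6 (E(K) = K/(6/7) = K*(7/6) = 7*K/6)
W(g) = 1/(2 + 7*g/6) (W(g) = 1/(7*g/6 + 2) = 1/(2 + 7*g/6))
1/((-1597 - 1737)*(3001 + 4934) + W(-90)) = 1/((-1597 - 1737)*(3001 + 4934) + 6/(12 + 7*(-90))) = 1/(-3334*7935 + 6/(12 - 630)) = 1/(-26455290 + 6/(-618)) = 1/(-26455290 + 6*(-1/618)) = 1/(-26455290 - 1/103) = 1/(-2724894871/103) = -103/2724894871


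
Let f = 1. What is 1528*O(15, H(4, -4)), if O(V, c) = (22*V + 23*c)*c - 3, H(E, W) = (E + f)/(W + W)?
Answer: -2448047/8 ≈ -3.0601e+5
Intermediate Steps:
H(E, W) = (1 + E)/(2*W) (H(E, W) = (E + 1)/(W + W) = (1 + E)/((2*W)) = (1 + E)*(1/(2*W)) = (1 + E)/(2*W))
O(V, c) = -3 + c*(22*V + 23*c) (O(V, c) = c*(22*V + 23*c) - 3 = -3 + c*(22*V + 23*c))
1528*O(15, H(4, -4)) = 1528*(-3 + 23*((½)*(1 + 4)/(-4))² + 22*15*((½)*(1 + 4)/(-4))) = 1528*(-3 + 23*((½)*(-¼)*5)² + 22*15*((½)*(-¼)*5)) = 1528*(-3 + 23*(-5/8)² + 22*15*(-5/8)) = 1528*(-3 + 23*(25/64) - 825/4) = 1528*(-3 + 575/64 - 825/4) = 1528*(-12817/64) = -2448047/8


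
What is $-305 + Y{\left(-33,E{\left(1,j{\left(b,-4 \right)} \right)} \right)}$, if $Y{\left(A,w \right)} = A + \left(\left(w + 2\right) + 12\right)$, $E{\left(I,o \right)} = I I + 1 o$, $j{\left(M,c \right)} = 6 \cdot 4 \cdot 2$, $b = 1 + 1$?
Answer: $-275$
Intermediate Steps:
$b = 2$
$j{\left(M,c \right)} = 48$ ($j{\left(M,c \right)} = 24 \cdot 2 = 48$)
$E{\left(I,o \right)} = o + I^{2}$ ($E{\left(I,o \right)} = I^{2} + o = o + I^{2}$)
$Y{\left(A,w \right)} = 14 + A + w$ ($Y{\left(A,w \right)} = A + \left(\left(2 + w\right) + 12\right) = A + \left(14 + w\right) = 14 + A + w$)
$-305 + Y{\left(-33,E{\left(1,j{\left(b,-4 \right)} \right)} \right)} = -305 + \left(14 - 33 + \left(48 + 1^{2}\right)\right) = -305 + \left(14 - 33 + \left(48 + 1\right)\right) = -305 + \left(14 - 33 + 49\right) = -305 + 30 = -275$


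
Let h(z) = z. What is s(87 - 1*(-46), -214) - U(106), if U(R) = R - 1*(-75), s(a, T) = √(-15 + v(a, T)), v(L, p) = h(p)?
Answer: -181 + I*√229 ≈ -181.0 + 15.133*I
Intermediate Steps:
v(L, p) = p
s(a, T) = √(-15 + T)
U(R) = 75 + R (U(R) = R + 75 = 75 + R)
s(87 - 1*(-46), -214) - U(106) = √(-15 - 214) - (75 + 106) = √(-229) - 1*181 = I*√229 - 181 = -181 + I*√229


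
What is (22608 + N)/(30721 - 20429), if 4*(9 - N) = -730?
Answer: 45599/20584 ≈ 2.2153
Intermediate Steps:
N = 383/2 (N = 9 - ¼*(-730) = 9 + 365/2 = 383/2 ≈ 191.50)
(22608 + N)/(30721 - 20429) = (22608 + 383/2)/(30721 - 20429) = (45599/2)/10292 = (45599/2)*(1/10292) = 45599/20584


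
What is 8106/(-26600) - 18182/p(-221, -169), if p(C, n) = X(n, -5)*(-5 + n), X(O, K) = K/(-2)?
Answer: 6858787/165300 ≈ 41.493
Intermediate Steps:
X(O, K) = -K/2 (X(O, K) = K*(-½) = -K/2)
p(C, n) = -25/2 + 5*n/2 (p(C, n) = (-½*(-5))*(-5 + n) = 5*(-5 + n)/2 = -25/2 + 5*n/2)
8106/(-26600) - 18182/p(-221, -169) = 8106/(-26600) - 18182/(-25/2 + (5/2)*(-169)) = 8106*(-1/26600) - 18182/(-25/2 - 845/2) = -579/1900 - 18182/(-435) = -579/1900 - 18182*(-1/435) = -579/1900 + 18182/435 = 6858787/165300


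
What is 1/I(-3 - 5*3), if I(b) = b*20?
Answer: -1/360 ≈ -0.0027778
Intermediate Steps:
I(b) = 20*b
1/I(-3 - 5*3) = 1/(20*(-3 - 5*3)) = 1/(20*(-3 - 15)) = 1/(20*(-18)) = 1/(-360) = -1/360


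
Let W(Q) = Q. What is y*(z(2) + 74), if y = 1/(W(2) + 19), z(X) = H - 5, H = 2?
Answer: 71/21 ≈ 3.3810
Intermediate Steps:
z(X) = -3 (z(X) = 2 - 5 = -3)
y = 1/21 (y = 1/(2 + 19) = 1/21 ≈ 0.047619)
y*(z(2) + 74) = (-3 + 74)/21 = (1/21)*71 = 71/21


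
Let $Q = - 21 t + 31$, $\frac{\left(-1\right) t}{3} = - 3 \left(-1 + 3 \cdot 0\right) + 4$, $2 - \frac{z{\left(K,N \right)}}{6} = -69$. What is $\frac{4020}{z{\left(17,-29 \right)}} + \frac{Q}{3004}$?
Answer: $\frac{511548}{53321} \approx 9.5938$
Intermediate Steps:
$z{\left(K,N \right)} = 426$ ($z{\left(K,N \right)} = 12 - -414 = 12 + 414 = 426$)
$t = -21$ ($t = - 3 \left(- 3 \left(-1 + 3 \cdot 0\right) + 4\right) = - 3 \left(- 3 \left(-1 + 0\right) + 4\right) = - 3 \left(\left(-3\right) \left(-1\right) + 4\right) = - 3 \left(3 + 4\right) = \left(-3\right) 7 = -21$)
$Q = 472$ ($Q = \left(-21\right) \left(-21\right) + 31 = 441 + 31 = 472$)
$\frac{4020}{z{\left(17,-29 \right)}} + \frac{Q}{3004} = \frac{4020}{426} + \frac{472}{3004} = 4020 \cdot \frac{1}{426} + 472 \cdot \frac{1}{3004} = \frac{670}{71} + \frac{118}{751} = \frac{511548}{53321}$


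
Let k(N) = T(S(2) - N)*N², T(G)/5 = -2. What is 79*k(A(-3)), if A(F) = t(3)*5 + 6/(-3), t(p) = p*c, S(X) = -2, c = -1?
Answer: -228310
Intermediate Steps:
t(p) = -p (t(p) = p*(-1) = -p)
A(F) = -17 (A(F) = -1*3*5 + 6/(-3) = -3*5 + 6*(-⅓) = -15 - 2 = -17)
T(G) = -10 (T(G) = 5*(-2) = -10)
k(N) = -10*N²
79*k(A(-3)) = 79*(-10*(-17)²) = 79*(-10*289) = 79*(-2890) = -228310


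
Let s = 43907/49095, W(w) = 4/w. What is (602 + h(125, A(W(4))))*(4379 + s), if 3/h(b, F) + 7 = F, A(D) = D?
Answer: 43113697856/16365 ≈ 2.6345e+6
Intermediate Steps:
h(b, F) = 3/(-7 + F)
s = 43907/49095 (s = 43907*(1/49095) = 43907/49095 ≈ 0.89433)
(602 + h(125, A(W(4))))*(4379 + s) = (602 + 3/(-7 + 4/4))*(4379 + 43907/49095) = (602 + 3/(-7 + 4*(1/4)))*(215030912/49095) = (602 + 3/(-7 + 1))*(215030912/49095) = (602 + 3/(-6))*(215030912/49095) = (602 + 3*(-1/6))*(215030912/49095) = (602 - 1/2)*(215030912/49095) = (1203/2)*(215030912/49095) = 43113697856/16365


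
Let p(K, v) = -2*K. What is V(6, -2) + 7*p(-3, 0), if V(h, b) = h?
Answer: 48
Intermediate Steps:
V(6, -2) + 7*p(-3, 0) = 6 + 7*(-2*(-3)) = 6 + 7*6 = 6 + 42 = 48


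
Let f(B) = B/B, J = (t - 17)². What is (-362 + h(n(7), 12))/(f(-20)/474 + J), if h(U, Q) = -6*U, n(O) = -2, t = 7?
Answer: -165900/47401 ≈ -3.4999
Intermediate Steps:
J = 100 (J = (7 - 17)² = (-10)² = 100)
f(B) = 1
(-362 + h(n(7), 12))/(f(-20)/474 + J) = (-362 - 6*(-2))/(1/474 + 100) = (-362 + 12)/(1*(1/474) + 100) = -350/(1/474 + 100) = -350/47401/474 = -350*474/47401 = -165900/47401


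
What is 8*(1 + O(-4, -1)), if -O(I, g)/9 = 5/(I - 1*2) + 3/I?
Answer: 122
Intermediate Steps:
O(I, g) = -45/(-2 + I) - 27/I (O(I, g) = -9*(5/(I - 1*2) + 3/I) = -9*(5/(I - 2) + 3/I) = -9*(5/(-2 + I) + 3/I) = -9*(3/I + 5/(-2 + I)) = -45/(-2 + I) - 27/I)
8*(1 + O(-4, -1)) = 8*(1 + 18*(3 - 4*(-4))/(-4*(-2 - 4))) = 8*(1 + 18*(-1/4)*(3 + 16)/(-6)) = 8*(1 + 18*(-1/4)*(-1/6)*19) = 8*(1 + 57/4) = 8*(61/4) = 122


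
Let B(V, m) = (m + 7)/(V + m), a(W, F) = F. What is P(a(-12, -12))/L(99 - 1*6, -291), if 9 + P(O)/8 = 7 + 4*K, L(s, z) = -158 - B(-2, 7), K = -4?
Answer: 60/67 ≈ 0.89552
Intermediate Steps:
B(V, m) = (7 + m)/(V + m)
L(s, z) = -804/5 (L(s, z) = -158 - (7 + 7)/(-2 + 7) = -158 - 14/5 = -804/5)
P(O) = -144 (P(O) = -72 + 8*(7 + 4*(-4)) = -72 + 8*(7 - 16) = -72 + 8*(-9) = -72 - 72 = -144)
P(a(-12, -12))/L(99 - 1*6, -291) = -144/(-804/5) = -144*(-5/804) = 60/67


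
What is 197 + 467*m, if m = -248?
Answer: -115619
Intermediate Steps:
197 + 467*m = 197 + 467*(-248) = 197 - 115816 = -115619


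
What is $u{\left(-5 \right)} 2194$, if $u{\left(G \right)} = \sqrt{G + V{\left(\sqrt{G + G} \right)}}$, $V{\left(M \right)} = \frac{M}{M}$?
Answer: $4388 i \approx 4388.0 i$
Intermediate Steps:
$V{\left(M \right)} = 1$
$u{\left(G \right)} = \sqrt{1 + G}$ ($u{\left(G \right)} = \sqrt{G + 1} = \sqrt{1 + G}$)
$u{\left(-5 \right)} 2194 = \sqrt{1 - 5} \cdot 2194 = \sqrt{-4} \cdot 2194 = 2 i 2194 = 4388 i$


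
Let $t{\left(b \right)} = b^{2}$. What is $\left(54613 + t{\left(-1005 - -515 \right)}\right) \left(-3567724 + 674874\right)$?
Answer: $-852560502050$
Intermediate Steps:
$\left(54613 + t{\left(-1005 - -515 \right)}\right) \left(-3567724 + 674874\right) = \left(54613 + \left(-1005 - -515\right)^{2}\right) \left(-3567724 + 674874\right) = \left(54613 + \left(-1005 + 515\right)^{2}\right) \left(-2892850\right) = \left(54613 + \left(-490\right)^{2}\right) \left(-2892850\right) = \left(54613 + 240100\right) \left(-2892850\right) = 294713 \left(-2892850\right) = -852560502050$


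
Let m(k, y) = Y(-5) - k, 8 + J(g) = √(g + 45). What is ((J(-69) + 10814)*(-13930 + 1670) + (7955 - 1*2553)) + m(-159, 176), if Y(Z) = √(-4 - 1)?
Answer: -132475999 + I*√5 - 24520*I*√6 ≈ -1.3248e+8 - 60059.0*I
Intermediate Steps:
J(g) = -8 + √(45 + g) (J(g) = -8 + √(g + 45) = -8 + √(45 + g))
Y(Z) = I*√5 (Y(Z) = √(-5) = I*√5)
m(k, y) = -k + I*√5 (m(k, y) = I*√5 - k = -k + I*√5)
((J(-69) + 10814)*(-13930 + 1670) + (7955 - 1*2553)) + m(-159, 176) = (((-8 + √(45 - 69)) + 10814)*(-13930 + 1670) + (7955 - 1*2553)) + (-1*(-159) + I*√5) = (((-8 + √(-24)) + 10814)*(-12260) + (7955 - 2553)) + (159 + I*√5) = (((-8 + 2*I*√6) + 10814)*(-12260) + 5402) + (159 + I*√5) = ((10806 + 2*I*√6)*(-12260) + 5402) + (159 + I*√5) = ((-132481560 - 24520*I*√6) + 5402) + (159 + I*√5) = (-132476158 - 24520*I*√6) + (159 + I*√5) = -132475999 + I*√5 - 24520*I*√6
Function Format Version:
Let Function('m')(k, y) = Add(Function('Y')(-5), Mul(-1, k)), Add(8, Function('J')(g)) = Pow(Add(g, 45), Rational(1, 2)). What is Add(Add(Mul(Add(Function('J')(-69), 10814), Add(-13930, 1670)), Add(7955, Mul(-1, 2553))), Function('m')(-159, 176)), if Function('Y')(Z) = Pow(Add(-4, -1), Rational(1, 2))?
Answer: Add(-132475999, Mul(I, Pow(5, Rational(1, 2))), Mul(-24520, I, Pow(6, Rational(1, 2)))) ≈ Add(-1.3248e+8, Mul(-60059., I))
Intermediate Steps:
Function('J')(g) = Add(-8, Pow(Add(45, g), Rational(1, 2))) (Function('J')(g) = Add(-8, Pow(Add(g, 45), Rational(1, 2))) = Add(-8, Pow(Add(45, g), Rational(1, 2))))
Function('Y')(Z) = Mul(I, Pow(5, Rational(1, 2))) (Function('Y')(Z) = Pow(-5, Rational(1, 2)) = Mul(I, Pow(5, Rational(1, 2))))
Function('m')(k, y) = Add(Mul(-1, k), Mul(I, Pow(5, Rational(1, 2)))) (Function('m')(k, y) = Add(Mul(I, Pow(5, Rational(1, 2))), Mul(-1, k)) = Add(Mul(-1, k), Mul(I, Pow(5, Rational(1, 2)))))
Add(Add(Mul(Add(Function('J')(-69), 10814), Add(-13930, 1670)), Add(7955, Mul(-1, 2553))), Function('m')(-159, 176)) = Add(Add(Mul(Add(Add(-8, Pow(Add(45, -69), Rational(1, 2))), 10814), Add(-13930, 1670)), Add(7955, Mul(-1, 2553))), Add(Mul(-1, -159), Mul(I, Pow(5, Rational(1, 2))))) = Add(Add(Mul(Add(Add(-8, Pow(-24, Rational(1, 2))), 10814), -12260), Add(7955, -2553)), Add(159, Mul(I, Pow(5, Rational(1, 2))))) = Add(Add(Mul(Add(Add(-8, Mul(2, I, Pow(6, Rational(1, 2)))), 10814), -12260), 5402), Add(159, Mul(I, Pow(5, Rational(1, 2))))) = Add(Add(Mul(Add(10806, Mul(2, I, Pow(6, Rational(1, 2)))), -12260), 5402), Add(159, Mul(I, Pow(5, Rational(1, 2))))) = Add(Add(Add(-132481560, Mul(-24520, I, Pow(6, Rational(1, 2)))), 5402), Add(159, Mul(I, Pow(5, Rational(1, 2))))) = Add(Add(-132476158, Mul(-24520, I, Pow(6, Rational(1, 2)))), Add(159, Mul(I, Pow(5, Rational(1, 2))))) = Add(-132475999, Mul(I, Pow(5, Rational(1, 2))), Mul(-24520, I, Pow(6, Rational(1, 2))))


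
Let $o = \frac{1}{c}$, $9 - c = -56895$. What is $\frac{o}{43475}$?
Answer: $\frac{1}{2473901400} \approx 4.0422 \cdot 10^{-10}$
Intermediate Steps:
$c = 56904$ ($c = 9 - -56895 = 9 + 56895 = 56904$)
$o = \frac{1}{56904} \approx 1.7573 \cdot 10^{-5}$
$\frac{o}{43475} = \frac{1}{56904 \cdot 43475} = \frac{1}{56904} \cdot \frac{1}{43475} = \frac{1}{2473901400}$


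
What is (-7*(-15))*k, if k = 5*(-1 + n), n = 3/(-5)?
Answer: -840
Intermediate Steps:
n = -3/5 (n = 3*(-1/5) = -3/5 ≈ -0.60000)
k = -8 (k = 5*(-1 - 3/5) = 5*(-8/5) = -8)
(-7*(-15))*k = -7*(-15)*(-8) = 105*(-8) = -840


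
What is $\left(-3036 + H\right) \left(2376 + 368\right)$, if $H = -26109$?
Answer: $-79973880$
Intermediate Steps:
$\left(-3036 + H\right) \left(2376 + 368\right) = \left(-3036 - 26109\right) \left(2376 + 368\right) = \left(-29145\right) 2744 = -79973880$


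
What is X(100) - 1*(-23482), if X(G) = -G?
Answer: 23382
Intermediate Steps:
X(100) - 1*(-23482) = -1*100 - 1*(-23482) = -100 + 23482 = 23382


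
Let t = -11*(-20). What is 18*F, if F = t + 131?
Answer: 6318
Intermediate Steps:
t = 220
F = 351 (F = 220 + 131 = 351)
18*F = 18*351 = 6318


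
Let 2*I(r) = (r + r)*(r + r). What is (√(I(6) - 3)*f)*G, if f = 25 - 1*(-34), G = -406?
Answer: -23954*√69 ≈ -1.9898e+5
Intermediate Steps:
I(r) = 2*r² (I(r) = ((r + r)*(r + r))/2 = ((2*r)*(2*r))/2 = (4*r²)/2 = 2*r²)
f = 59 (f = 25 + 34 = 59)
(√(I(6) - 3)*f)*G = (√(2*6² - 3)*59)*(-406) = (√(2*36 - 3)*59)*(-406) = (√(72 - 3)*59)*(-406) = (√69*59)*(-406) = (59*√69)*(-406) = -23954*√69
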